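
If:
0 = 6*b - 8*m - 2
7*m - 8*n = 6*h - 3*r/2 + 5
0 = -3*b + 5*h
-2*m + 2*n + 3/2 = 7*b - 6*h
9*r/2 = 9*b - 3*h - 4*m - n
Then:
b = 115/1042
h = 69/1042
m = -697/4168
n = -3041/4168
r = 3047/6252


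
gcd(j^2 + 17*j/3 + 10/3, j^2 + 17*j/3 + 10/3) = j^2 + 17*j/3 + 10/3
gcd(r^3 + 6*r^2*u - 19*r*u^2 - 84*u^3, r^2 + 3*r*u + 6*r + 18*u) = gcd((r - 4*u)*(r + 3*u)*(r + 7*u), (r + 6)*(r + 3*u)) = r + 3*u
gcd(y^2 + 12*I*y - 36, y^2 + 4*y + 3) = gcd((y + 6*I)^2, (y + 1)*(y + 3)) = 1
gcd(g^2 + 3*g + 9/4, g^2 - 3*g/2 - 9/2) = g + 3/2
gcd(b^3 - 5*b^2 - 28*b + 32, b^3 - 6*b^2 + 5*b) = b - 1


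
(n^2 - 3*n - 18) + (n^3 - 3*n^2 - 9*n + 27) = n^3 - 2*n^2 - 12*n + 9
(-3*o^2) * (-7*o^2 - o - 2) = 21*o^4 + 3*o^3 + 6*o^2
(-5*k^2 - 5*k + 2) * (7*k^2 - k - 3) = -35*k^4 - 30*k^3 + 34*k^2 + 13*k - 6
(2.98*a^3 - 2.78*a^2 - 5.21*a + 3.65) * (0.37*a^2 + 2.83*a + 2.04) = 1.1026*a^5 + 7.4048*a^4 - 3.7159*a^3 - 19.065*a^2 - 0.298900000000001*a + 7.446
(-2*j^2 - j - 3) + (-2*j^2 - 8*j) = -4*j^2 - 9*j - 3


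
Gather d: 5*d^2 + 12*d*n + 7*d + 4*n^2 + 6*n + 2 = 5*d^2 + d*(12*n + 7) + 4*n^2 + 6*n + 2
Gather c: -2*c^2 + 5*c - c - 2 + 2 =-2*c^2 + 4*c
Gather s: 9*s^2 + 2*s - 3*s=9*s^2 - s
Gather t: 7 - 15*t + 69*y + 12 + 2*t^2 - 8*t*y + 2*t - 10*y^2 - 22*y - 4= 2*t^2 + t*(-8*y - 13) - 10*y^2 + 47*y + 15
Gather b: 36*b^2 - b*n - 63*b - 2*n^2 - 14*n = 36*b^2 + b*(-n - 63) - 2*n^2 - 14*n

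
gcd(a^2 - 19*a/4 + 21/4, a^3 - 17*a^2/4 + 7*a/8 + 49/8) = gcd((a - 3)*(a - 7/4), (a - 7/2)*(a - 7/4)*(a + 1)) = a - 7/4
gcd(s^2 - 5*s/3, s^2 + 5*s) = s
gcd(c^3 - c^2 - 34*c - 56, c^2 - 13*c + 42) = c - 7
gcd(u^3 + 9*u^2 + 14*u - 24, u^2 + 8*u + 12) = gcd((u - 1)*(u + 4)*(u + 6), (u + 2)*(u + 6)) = u + 6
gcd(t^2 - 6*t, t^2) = t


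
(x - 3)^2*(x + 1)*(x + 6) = x^4 + x^3 - 27*x^2 + 27*x + 54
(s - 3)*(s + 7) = s^2 + 4*s - 21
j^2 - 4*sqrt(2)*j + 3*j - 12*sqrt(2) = (j + 3)*(j - 4*sqrt(2))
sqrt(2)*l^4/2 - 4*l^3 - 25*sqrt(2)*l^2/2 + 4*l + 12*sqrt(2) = (l/2 + sqrt(2))*(l - 1)*(l - 6*sqrt(2))*(sqrt(2)*l + sqrt(2))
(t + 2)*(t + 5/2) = t^2 + 9*t/2 + 5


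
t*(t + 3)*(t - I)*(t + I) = t^4 + 3*t^3 + t^2 + 3*t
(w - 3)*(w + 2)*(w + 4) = w^3 + 3*w^2 - 10*w - 24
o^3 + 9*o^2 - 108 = (o - 3)*(o + 6)^2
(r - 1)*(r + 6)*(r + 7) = r^3 + 12*r^2 + 29*r - 42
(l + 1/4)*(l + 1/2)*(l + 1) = l^3 + 7*l^2/4 + 7*l/8 + 1/8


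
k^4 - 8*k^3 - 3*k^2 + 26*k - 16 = (k - 8)*(k - 1)^2*(k + 2)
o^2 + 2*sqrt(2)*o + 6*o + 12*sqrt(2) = (o + 6)*(o + 2*sqrt(2))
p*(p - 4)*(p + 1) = p^3 - 3*p^2 - 4*p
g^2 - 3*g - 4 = (g - 4)*(g + 1)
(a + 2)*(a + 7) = a^2 + 9*a + 14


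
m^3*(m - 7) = m^4 - 7*m^3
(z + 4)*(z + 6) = z^2 + 10*z + 24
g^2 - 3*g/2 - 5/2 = (g - 5/2)*(g + 1)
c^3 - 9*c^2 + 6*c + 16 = (c - 8)*(c - 2)*(c + 1)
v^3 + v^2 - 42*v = v*(v - 6)*(v + 7)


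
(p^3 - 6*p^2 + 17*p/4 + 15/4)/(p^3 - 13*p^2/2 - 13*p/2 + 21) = (2*p^2 - 9*p - 5)/(2*(p^2 - 5*p - 14))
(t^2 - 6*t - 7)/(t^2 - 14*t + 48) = (t^2 - 6*t - 7)/(t^2 - 14*t + 48)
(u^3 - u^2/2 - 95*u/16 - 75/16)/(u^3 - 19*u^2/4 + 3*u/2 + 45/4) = (u + 5/4)/(u - 3)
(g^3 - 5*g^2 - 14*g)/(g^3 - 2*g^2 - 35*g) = (g + 2)/(g + 5)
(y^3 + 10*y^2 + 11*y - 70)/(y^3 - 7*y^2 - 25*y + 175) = (y^2 + 5*y - 14)/(y^2 - 12*y + 35)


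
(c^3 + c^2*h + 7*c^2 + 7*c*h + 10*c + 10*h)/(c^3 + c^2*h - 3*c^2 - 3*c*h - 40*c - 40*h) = (c + 2)/(c - 8)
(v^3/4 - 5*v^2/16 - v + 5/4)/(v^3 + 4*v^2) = (4*v^3 - 5*v^2 - 16*v + 20)/(16*v^2*(v + 4))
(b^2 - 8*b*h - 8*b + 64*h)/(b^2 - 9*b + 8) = (b - 8*h)/(b - 1)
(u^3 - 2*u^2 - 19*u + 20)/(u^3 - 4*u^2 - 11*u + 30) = (u^2 + 3*u - 4)/(u^2 + u - 6)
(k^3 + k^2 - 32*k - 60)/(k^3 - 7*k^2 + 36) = (k + 5)/(k - 3)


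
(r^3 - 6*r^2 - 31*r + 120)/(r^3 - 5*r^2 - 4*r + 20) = (r^3 - 6*r^2 - 31*r + 120)/(r^3 - 5*r^2 - 4*r + 20)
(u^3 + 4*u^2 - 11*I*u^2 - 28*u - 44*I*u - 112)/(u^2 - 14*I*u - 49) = (u^2 + 4*u*(1 - I) - 16*I)/(u - 7*I)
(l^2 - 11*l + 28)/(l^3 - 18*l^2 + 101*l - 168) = (l - 4)/(l^2 - 11*l + 24)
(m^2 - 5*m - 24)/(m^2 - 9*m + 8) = (m + 3)/(m - 1)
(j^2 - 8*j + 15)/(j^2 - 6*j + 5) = (j - 3)/(j - 1)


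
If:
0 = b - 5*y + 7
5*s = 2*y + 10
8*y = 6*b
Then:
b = 28/11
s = 152/55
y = 21/11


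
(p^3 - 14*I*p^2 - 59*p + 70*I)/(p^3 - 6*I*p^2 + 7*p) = (p^2 - 7*I*p - 10)/(p*(p + I))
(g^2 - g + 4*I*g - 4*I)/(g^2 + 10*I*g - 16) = (g^2 - g + 4*I*g - 4*I)/(g^2 + 10*I*g - 16)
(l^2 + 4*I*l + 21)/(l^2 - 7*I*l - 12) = (l + 7*I)/(l - 4*I)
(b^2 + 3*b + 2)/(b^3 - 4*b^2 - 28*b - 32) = (b + 1)/(b^2 - 6*b - 16)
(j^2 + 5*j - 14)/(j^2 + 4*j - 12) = (j + 7)/(j + 6)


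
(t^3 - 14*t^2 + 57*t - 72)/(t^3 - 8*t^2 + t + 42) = (t^2 - 11*t + 24)/(t^2 - 5*t - 14)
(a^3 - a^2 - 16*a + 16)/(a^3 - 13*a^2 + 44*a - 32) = (a + 4)/(a - 8)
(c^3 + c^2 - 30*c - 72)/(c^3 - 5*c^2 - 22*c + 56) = (c^2 - 3*c - 18)/(c^2 - 9*c + 14)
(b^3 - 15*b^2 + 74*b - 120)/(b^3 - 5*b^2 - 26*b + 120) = (b - 5)/(b + 5)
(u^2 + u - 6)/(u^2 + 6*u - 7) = (u^2 + u - 6)/(u^2 + 6*u - 7)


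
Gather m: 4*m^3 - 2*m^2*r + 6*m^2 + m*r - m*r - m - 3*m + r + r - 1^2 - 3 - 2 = 4*m^3 + m^2*(6 - 2*r) - 4*m + 2*r - 6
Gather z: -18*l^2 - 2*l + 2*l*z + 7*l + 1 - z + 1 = -18*l^2 + 5*l + z*(2*l - 1) + 2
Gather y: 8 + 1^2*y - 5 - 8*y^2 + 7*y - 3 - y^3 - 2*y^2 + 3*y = -y^3 - 10*y^2 + 11*y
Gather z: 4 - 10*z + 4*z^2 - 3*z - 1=4*z^2 - 13*z + 3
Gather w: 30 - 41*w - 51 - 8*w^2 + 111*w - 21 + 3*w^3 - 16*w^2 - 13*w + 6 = 3*w^3 - 24*w^2 + 57*w - 36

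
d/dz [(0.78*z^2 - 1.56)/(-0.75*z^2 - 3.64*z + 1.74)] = (-2.8392*z^2 + 0.3744*z - 5.6784)/(0.5625*z^4 + 5.46*z^3 + 10.6396*z^2 - 12.6672*z + 3.0276)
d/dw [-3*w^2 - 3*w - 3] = -6*w - 3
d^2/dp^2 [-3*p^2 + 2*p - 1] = -6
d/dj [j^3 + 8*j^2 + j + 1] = 3*j^2 + 16*j + 1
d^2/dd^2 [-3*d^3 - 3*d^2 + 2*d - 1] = -18*d - 6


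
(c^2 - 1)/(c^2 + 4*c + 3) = (c - 1)/(c + 3)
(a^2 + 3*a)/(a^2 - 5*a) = (a + 3)/(a - 5)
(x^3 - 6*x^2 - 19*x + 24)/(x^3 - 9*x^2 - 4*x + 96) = (x - 1)/(x - 4)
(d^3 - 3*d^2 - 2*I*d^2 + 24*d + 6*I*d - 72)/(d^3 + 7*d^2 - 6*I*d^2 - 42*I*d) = (d^2 + d*(-3 + 4*I) - 12*I)/(d*(d + 7))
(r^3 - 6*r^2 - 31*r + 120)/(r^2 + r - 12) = (r^2 - 3*r - 40)/(r + 4)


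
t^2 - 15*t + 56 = (t - 8)*(t - 7)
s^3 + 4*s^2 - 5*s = s*(s - 1)*(s + 5)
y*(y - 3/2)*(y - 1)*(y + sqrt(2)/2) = y^4 - 5*y^3/2 + sqrt(2)*y^3/2 - 5*sqrt(2)*y^2/4 + 3*y^2/2 + 3*sqrt(2)*y/4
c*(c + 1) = c^2 + c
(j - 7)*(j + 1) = j^2 - 6*j - 7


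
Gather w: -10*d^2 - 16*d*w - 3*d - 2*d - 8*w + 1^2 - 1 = -10*d^2 - 5*d + w*(-16*d - 8)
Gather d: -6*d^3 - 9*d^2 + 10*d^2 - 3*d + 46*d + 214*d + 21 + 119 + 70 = -6*d^3 + d^2 + 257*d + 210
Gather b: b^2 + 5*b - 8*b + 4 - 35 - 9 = b^2 - 3*b - 40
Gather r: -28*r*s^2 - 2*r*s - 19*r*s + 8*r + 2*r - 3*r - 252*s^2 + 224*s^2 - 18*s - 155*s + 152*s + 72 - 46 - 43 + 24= r*(-28*s^2 - 21*s + 7) - 28*s^2 - 21*s + 7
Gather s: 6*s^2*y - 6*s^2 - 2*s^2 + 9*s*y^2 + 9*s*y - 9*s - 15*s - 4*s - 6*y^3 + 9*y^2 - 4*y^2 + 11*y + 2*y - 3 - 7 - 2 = s^2*(6*y - 8) + s*(9*y^2 + 9*y - 28) - 6*y^3 + 5*y^2 + 13*y - 12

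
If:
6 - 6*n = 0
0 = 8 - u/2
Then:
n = 1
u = 16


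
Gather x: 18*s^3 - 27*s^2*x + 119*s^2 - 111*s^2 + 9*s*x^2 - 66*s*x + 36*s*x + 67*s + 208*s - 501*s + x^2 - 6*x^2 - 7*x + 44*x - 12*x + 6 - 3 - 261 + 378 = 18*s^3 + 8*s^2 - 226*s + x^2*(9*s - 5) + x*(-27*s^2 - 30*s + 25) + 120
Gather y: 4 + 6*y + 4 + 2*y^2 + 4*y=2*y^2 + 10*y + 8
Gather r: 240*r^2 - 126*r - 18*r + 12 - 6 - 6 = 240*r^2 - 144*r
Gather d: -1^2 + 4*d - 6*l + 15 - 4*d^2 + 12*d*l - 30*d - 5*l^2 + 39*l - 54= -4*d^2 + d*(12*l - 26) - 5*l^2 + 33*l - 40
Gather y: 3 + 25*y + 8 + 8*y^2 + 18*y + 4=8*y^2 + 43*y + 15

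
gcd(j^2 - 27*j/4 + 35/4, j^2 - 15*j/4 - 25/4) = j - 5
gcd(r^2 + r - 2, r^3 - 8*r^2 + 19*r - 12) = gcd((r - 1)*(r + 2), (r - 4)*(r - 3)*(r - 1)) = r - 1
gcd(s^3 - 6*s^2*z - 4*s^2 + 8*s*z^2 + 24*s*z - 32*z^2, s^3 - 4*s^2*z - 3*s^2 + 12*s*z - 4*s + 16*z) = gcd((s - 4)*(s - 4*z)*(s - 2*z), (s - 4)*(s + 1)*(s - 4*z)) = -s^2 + 4*s*z + 4*s - 16*z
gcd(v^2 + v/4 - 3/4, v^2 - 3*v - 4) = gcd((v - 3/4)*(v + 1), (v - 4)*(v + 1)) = v + 1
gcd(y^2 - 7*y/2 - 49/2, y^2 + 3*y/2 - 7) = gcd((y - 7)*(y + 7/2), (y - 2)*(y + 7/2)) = y + 7/2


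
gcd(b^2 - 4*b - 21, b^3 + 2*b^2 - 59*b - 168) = b + 3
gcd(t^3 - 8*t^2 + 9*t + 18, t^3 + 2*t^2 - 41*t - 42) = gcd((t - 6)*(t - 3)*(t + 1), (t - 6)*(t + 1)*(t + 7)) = t^2 - 5*t - 6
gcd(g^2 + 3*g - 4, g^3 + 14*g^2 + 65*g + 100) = g + 4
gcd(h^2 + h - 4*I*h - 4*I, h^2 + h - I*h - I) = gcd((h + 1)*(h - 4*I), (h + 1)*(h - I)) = h + 1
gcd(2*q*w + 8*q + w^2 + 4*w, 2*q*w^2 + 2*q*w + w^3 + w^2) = 2*q + w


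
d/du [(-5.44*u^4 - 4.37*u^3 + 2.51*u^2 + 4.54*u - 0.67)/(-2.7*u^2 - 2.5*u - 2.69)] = (29.376*u^5 + 52.599*u^4 + 80.3844*u^3 + 41.2489*u^2 - 17.1218*u - 13.8876)/(7.29*u^4 + 13.5*u^3 + 20.776*u^2 + 13.45*u + 7.2361)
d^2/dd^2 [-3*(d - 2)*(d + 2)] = -6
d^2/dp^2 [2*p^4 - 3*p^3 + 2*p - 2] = 6*p*(4*p - 3)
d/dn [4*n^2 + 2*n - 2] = 8*n + 2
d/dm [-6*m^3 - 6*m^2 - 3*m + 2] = -18*m^2 - 12*m - 3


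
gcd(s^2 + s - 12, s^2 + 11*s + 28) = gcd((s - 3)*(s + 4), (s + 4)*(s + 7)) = s + 4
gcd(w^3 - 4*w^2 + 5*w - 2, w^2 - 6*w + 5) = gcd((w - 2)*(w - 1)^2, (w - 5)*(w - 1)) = w - 1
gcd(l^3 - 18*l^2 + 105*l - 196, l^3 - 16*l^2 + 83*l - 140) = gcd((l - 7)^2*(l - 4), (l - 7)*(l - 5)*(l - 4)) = l^2 - 11*l + 28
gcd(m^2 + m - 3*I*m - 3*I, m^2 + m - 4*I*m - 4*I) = m + 1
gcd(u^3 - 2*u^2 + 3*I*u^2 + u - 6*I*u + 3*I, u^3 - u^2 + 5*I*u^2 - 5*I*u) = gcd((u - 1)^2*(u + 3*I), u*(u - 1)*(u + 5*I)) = u - 1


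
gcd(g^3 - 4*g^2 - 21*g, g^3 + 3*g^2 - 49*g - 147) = g^2 - 4*g - 21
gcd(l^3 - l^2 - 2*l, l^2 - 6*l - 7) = l + 1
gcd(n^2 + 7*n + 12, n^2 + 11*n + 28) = n + 4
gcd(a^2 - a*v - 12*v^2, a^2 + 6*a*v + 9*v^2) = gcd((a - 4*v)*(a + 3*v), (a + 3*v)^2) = a + 3*v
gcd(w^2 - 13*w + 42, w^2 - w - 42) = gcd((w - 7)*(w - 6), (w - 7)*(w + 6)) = w - 7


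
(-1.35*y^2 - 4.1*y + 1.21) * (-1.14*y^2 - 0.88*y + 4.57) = 1.539*y^4 + 5.862*y^3 - 3.9409*y^2 - 19.8018*y + 5.5297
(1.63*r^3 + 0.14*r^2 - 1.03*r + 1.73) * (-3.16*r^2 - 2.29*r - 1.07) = -5.1508*r^5 - 4.1751*r^4 + 1.1901*r^3 - 3.2579*r^2 - 2.8596*r - 1.8511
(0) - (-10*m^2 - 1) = 10*m^2 + 1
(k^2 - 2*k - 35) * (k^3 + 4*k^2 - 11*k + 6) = k^5 + 2*k^4 - 54*k^3 - 112*k^2 + 373*k - 210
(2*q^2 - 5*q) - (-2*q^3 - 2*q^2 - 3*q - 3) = 2*q^3 + 4*q^2 - 2*q + 3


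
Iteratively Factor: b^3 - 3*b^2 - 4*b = (b + 1)*(b^2 - 4*b) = b*(b + 1)*(b - 4)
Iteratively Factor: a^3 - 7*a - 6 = (a - 3)*(a^2 + 3*a + 2) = (a - 3)*(a + 1)*(a + 2)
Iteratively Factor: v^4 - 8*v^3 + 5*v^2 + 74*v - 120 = (v - 4)*(v^3 - 4*v^2 - 11*v + 30) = (v - 4)*(v - 2)*(v^2 - 2*v - 15) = (v - 5)*(v - 4)*(v - 2)*(v + 3)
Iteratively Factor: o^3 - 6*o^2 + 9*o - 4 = (o - 1)*(o^2 - 5*o + 4) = (o - 4)*(o - 1)*(o - 1)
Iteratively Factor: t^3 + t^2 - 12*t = (t + 4)*(t^2 - 3*t) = (t - 3)*(t + 4)*(t)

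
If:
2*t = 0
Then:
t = 0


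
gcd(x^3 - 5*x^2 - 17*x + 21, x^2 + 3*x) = x + 3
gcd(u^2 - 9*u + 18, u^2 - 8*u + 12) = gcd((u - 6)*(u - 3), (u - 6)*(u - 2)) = u - 6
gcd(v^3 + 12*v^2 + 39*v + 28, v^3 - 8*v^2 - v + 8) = v + 1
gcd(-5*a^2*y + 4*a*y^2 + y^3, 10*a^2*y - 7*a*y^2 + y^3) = y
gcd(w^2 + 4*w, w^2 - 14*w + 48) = 1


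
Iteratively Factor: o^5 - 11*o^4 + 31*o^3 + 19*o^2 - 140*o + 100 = (o - 5)*(o^4 - 6*o^3 + o^2 + 24*o - 20) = (o - 5)^2*(o^3 - o^2 - 4*o + 4) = (o - 5)^2*(o + 2)*(o^2 - 3*o + 2) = (o - 5)^2*(o - 2)*(o + 2)*(o - 1)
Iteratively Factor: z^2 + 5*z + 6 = (z + 2)*(z + 3)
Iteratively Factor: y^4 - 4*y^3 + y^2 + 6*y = (y)*(y^3 - 4*y^2 + y + 6) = y*(y - 3)*(y^2 - y - 2) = y*(y - 3)*(y + 1)*(y - 2)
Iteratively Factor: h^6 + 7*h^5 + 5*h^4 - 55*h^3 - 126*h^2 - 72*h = (h + 3)*(h^5 + 4*h^4 - 7*h^3 - 34*h^2 - 24*h) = (h + 2)*(h + 3)*(h^4 + 2*h^3 - 11*h^2 - 12*h) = (h + 1)*(h + 2)*(h + 3)*(h^3 + h^2 - 12*h) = h*(h + 1)*(h + 2)*(h + 3)*(h^2 + h - 12) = h*(h + 1)*(h + 2)*(h + 3)*(h + 4)*(h - 3)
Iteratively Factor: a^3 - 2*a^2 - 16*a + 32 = (a + 4)*(a^2 - 6*a + 8) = (a - 4)*(a + 4)*(a - 2)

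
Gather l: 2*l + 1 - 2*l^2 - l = -2*l^2 + l + 1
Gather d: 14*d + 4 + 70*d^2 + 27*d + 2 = 70*d^2 + 41*d + 6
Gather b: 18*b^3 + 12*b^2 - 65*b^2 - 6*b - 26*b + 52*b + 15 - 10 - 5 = 18*b^3 - 53*b^2 + 20*b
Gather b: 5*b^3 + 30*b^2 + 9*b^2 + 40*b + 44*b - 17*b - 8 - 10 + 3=5*b^3 + 39*b^2 + 67*b - 15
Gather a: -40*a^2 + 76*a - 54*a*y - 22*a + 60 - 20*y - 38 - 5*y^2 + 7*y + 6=-40*a^2 + a*(54 - 54*y) - 5*y^2 - 13*y + 28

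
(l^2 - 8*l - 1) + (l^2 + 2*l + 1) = 2*l^2 - 6*l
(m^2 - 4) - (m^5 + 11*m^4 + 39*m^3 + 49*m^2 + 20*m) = -m^5 - 11*m^4 - 39*m^3 - 48*m^2 - 20*m - 4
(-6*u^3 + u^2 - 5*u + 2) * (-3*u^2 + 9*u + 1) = 18*u^5 - 57*u^4 + 18*u^3 - 50*u^2 + 13*u + 2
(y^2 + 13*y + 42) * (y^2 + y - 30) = y^4 + 14*y^3 + 25*y^2 - 348*y - 1260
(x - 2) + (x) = 2*x - 2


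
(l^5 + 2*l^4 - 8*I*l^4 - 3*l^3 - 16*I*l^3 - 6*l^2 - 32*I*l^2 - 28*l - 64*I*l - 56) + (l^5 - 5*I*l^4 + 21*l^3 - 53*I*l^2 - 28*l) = 2*l^5 + 2*l^4 - 13*I*l^4 + 18*l^3 - 16*I*l^3 - 6*l^2 - 85*I*l^2 - 56*l - 64*I*l - 56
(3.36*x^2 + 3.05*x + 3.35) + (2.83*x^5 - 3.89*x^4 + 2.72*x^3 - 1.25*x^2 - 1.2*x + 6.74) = 2.83*x^5 - 3.89*x^4 + 2.72*x^3 + 2.11*x^2 + 1.85*x + 10.09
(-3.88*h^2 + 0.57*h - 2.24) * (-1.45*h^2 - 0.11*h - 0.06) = 5.626*h^4 - 0.3997*h^3 + 3.4181*h^2 + 0.2122*h + 0.1344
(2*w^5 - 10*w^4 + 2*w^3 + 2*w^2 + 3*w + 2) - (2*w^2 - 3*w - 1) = 2*w^5 - 10*w^4 + 2*w^3 + 6*w + 3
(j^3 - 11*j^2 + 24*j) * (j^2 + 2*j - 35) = j^5 - 9*j^4 - 33*j^3 + 433*j^2 - 840*j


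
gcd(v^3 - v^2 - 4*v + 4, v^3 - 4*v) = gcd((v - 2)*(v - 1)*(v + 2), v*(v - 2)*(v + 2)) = v^2 - 4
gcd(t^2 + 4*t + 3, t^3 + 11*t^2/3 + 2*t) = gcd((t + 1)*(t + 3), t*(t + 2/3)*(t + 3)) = t + 3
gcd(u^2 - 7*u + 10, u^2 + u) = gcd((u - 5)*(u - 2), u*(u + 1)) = 1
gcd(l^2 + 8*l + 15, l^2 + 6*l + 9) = l + 3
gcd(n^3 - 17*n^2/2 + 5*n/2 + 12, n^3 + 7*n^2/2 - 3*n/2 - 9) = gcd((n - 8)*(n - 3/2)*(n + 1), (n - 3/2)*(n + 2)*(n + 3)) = n - 3/2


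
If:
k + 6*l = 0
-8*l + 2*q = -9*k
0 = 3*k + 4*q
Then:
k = 0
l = 0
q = 0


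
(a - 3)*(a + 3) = a^2 - 9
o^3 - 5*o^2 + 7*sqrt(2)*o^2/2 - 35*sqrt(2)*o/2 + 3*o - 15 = (o - 5)*(o + sqrt(2)/2)*(o + 3*sqrt(2))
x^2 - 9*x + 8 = (x - 8)*(x - 1)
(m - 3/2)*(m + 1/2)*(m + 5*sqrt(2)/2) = m^3 - m^2 + 5*sqrt(2)*m^2/2 - 5*sqrt(2)*m/2 - 3*m/4 - 15*sqrt(2)/8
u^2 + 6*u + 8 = (u + 2)*(u + 4)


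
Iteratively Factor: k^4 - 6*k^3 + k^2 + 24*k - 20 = (k - 5)*(k^3 - k^2 - 4*k + 4) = (k - 5)*(k - 2)*(k^2 + k - 2) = (k - 5)*(k - 2)*(k + 2)*(k - 1)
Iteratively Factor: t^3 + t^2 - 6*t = (t)*(t^2 + t - 6) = t*(t + 3)*(t - 2)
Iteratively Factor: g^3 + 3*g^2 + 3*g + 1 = (g + 1)*(g^2 + 2*g + 1) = (g + 1)^2*(g + 1)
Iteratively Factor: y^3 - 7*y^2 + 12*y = (y - 3)*(y^2 - 4*y) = y*(y - 3)*(y - 4)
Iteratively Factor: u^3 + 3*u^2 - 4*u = (u)*(u^2 + 3*u - 4) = u*(u - 1)*(u + 4)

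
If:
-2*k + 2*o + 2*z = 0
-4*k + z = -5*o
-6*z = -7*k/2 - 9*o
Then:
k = 0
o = 0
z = 0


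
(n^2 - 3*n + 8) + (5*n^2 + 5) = 6*n^2 - 3*n + 13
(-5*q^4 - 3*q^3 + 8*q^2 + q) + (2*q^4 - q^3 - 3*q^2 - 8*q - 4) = -3*q^4 - 4*q^3 + 5*q^2 - 7*q - 4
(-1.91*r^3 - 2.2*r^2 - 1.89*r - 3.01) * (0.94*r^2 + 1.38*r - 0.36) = -1.7954*r^5 - 4.7038*r^4 - 4.125*r^3 - 4.6456*r^2 - 3.4734*r + 1.0836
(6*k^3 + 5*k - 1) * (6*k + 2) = 36*k^4 + 12*k^3 + 30*k^2 + 4*k - 2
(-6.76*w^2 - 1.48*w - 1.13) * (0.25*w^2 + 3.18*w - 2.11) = -1.69*w^4 - 21.8668*w^3 + 9.2747*w^2 - 0.4706*w + 2.3843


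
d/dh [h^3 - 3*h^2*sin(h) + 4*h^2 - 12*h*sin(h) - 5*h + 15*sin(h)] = -3*h^2*cos(h) + 3*h^2 - 6*h*sin(h) - 12*h*cos(h) + 8*h - 12*sin(h) + 15*cos(h) - 5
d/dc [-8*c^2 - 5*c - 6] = -16*c - 5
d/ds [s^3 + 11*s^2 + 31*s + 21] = 3*s^2 + 22*s + 31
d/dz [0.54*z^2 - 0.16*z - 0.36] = 1.08*z - 0.16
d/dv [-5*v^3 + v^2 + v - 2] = -15*v^2 + 2*v + 1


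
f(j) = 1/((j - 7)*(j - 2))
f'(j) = -1/((j - 7)*(j - 2)^2) - 1/((j - 7)^2*(j - 2))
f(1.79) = 0.91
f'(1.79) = 4.53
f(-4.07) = 0.01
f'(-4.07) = 0.00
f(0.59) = 0.11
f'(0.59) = 0.10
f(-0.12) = 0.07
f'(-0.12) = 0.04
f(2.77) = -0.31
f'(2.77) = 0.33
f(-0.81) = 0.05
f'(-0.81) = 0.02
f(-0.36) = 0.06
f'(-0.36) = 0.03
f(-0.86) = 0.04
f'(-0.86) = 0.02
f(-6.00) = 0.01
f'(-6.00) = 0.00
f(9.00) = 0.07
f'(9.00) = -0.05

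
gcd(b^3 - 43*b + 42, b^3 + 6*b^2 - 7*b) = b^2 + 6*b - 7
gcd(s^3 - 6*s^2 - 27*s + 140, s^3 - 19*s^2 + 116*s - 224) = s^2 - 11*s + 28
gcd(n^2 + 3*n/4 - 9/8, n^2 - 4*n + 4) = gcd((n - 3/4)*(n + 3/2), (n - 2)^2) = 1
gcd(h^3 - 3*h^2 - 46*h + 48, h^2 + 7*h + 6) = h + 6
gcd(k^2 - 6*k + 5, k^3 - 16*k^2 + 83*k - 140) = k - 5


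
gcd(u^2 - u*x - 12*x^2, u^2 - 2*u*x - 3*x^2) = 1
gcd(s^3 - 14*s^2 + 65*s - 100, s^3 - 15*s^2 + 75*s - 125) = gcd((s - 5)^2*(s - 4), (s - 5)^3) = s^2 - 10*s + 25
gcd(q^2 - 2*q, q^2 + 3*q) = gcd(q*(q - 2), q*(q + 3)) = q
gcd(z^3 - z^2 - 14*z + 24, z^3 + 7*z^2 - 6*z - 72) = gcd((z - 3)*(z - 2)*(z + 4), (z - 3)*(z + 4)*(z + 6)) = z^2 + z - 12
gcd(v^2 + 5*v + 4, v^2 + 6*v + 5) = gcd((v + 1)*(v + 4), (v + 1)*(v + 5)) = v + 1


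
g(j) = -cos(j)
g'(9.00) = 0.41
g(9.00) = 0.91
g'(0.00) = 0.00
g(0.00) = -1.00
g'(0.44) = 0.43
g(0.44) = -0.90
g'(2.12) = 0.85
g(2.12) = 0.52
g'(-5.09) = 0.93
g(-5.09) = -0.37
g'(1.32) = 0.97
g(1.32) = -0.25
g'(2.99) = 0.15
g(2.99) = 0.99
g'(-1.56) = -1.00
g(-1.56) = -0.01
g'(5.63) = -0.61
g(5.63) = -0.79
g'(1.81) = 0.97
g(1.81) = 0.24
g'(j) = sin(j)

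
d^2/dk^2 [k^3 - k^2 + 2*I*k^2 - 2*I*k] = 6*k - 2 + 4*I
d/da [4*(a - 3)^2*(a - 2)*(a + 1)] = 16*a^3 - 84*a^2 + 104*a + 12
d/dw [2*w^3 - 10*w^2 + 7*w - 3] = 6*w^2 - 20*w + 7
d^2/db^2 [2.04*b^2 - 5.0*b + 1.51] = 4.08000000000000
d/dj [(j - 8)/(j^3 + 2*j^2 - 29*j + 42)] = (j^3 + 2*j^2 - 29*j - (j - 8)*(3*j^2 + 4*j - 29) + 42)/(j^3 + 2*j^2 - 29*j + 42)^2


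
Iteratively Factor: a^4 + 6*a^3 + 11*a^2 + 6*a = (a)*(a^3 + 6*a^2 + 11*a + 6) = a*(a + 2)*(a^2 + 4*a + 3) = a*(a + 2)*(a + 3)*(a + 1)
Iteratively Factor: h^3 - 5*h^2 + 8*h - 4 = (h - 1)*(h^2 - 4*h + 4) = (h - 2)*(h - 1)*(h - 2)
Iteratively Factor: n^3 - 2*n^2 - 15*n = (n - 5)*(n^2 + 3*n) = n*(n - 5)*(n + 3)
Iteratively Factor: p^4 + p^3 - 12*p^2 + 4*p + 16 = (p + 1)*(p^3 - 12*p + 16) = (p - 2)*(p + 1)*(p^2 + 2*p - 8) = (p - 2)^2*(p + 1)*(p + 4)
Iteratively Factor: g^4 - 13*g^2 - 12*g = (g + 3)*(g^3 - 3*g^2 - 4*g) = (g + 1)*(g + 3)*(g^2 - 4*g) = g*(g + 1)*(g + 3)*(g - 4)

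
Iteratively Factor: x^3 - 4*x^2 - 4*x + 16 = (x - 2)*(x^2 - 2*x - 8) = (x - 2)*(x + 2)*(x - 4)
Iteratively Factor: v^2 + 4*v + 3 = (v + 1)*(v + 3)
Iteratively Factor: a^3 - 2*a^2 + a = (a - 1)*(a^2 - a) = (a - 1)^2*(a)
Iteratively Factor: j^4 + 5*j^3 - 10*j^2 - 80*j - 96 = (j + 3)*(j^3 + 2*j^2 - 16*j - 32) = (j + 3)*(j + 4)*(j^2 - 2*j - 8) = (j + 2)*(j + 3)*(j + 4)*(j - 4)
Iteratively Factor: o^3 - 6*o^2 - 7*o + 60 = (o - 4)*(o^2 - 2*o - 15) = (o - 4)*(o + 3)*(o - 5)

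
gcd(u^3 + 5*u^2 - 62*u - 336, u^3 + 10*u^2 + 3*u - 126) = u^2 + 13*u + 42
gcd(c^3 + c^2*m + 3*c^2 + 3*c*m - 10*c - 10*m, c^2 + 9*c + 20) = c + 5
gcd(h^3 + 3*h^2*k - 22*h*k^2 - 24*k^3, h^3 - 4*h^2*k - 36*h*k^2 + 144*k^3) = h^2 + 2*h*k - 24*k^2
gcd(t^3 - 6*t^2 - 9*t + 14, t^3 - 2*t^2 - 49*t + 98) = t - 7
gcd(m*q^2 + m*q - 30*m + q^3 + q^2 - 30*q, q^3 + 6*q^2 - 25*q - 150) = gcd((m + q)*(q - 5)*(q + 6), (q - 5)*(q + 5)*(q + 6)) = q^2 + q - 30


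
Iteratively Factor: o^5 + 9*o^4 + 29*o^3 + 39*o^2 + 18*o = (o + 1)*(o^4 + 8*o^3 + 21*o^2 + 18*o) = (o + 1)*(o + 2)*(o^3 + 6*o^2 + 9*o) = (o + 1)*(o + 2)*(o + 3)*(o^2 + 3*o) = (o + 1)*(o + 2)*(o + 3)^2*(o)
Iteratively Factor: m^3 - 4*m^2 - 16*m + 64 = (m - 4)*(m^2 - 16) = (m - 4)^2*(m + 4)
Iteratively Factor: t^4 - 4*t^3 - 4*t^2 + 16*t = (t)*(t^3 - 4*t^2 - 4*t + 16) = t*(t - 2)*(t^2 - 2*t - 8) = t*(t - 4)*(t - 2)*(t + 2)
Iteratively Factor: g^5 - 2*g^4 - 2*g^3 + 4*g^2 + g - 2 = (g - 1)*(g^4 - g^3 - 3*g^2 + g + 2) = (g - 1)^2*(g^3 - 3*g - 2) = (g - 1)^2*(g + 1)*(g^2 - g - 2) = (g - 2)*(g - 1)^2*(g + 1)*(g + 1)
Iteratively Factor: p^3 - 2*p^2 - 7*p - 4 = (p - 4)*(p^2 + 2*p + 1) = (p - 4)*(p + 1)*(p + 1)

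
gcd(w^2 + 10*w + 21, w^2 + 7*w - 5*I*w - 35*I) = w + 7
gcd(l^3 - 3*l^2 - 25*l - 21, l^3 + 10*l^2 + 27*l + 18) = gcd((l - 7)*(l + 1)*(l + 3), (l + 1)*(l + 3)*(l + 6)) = l^2 + 4*l + 3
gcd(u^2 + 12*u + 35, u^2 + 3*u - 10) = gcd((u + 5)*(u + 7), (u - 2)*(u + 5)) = u + 5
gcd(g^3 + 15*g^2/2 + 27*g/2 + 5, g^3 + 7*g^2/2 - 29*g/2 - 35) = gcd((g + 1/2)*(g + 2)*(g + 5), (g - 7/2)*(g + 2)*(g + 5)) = g^2 + 7*g + 10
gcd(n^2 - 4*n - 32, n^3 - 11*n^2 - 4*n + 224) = n^2 - 4*n - 32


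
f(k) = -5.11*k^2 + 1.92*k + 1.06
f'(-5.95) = 62.73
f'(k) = 1.92 - 10.22*k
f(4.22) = -81.84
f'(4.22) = -41.21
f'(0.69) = -5.13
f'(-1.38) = 16.02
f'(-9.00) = 93.90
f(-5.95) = -191.27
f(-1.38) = -11.32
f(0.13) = 1.22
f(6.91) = -229.67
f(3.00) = -39.17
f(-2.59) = -38.19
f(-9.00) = -430.13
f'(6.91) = -68.70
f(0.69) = -0.05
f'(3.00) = -28.74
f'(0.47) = -2.88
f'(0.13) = 0.59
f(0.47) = 0.83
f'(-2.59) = 28.39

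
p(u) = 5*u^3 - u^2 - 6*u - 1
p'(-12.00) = 2178.00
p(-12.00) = -8713.00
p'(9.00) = 1191.00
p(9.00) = 3509.00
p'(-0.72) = 3.22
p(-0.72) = 0.94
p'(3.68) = 189.78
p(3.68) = 212.56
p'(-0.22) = -4.83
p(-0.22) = 0.22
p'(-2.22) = 72.37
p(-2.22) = -47.31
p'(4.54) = 294.09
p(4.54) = 419.03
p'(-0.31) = -3.94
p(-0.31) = 0.61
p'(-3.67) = 203.37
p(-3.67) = -239.60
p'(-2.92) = 127.74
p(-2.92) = -116.49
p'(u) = 15*u^2 - 2*u - 6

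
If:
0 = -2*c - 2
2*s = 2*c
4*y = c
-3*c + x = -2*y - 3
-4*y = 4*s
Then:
No Solution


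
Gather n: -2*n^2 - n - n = -2*n^2 - 2*n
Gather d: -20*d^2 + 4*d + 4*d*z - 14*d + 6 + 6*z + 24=-20*d^2 + d*(4*z - 10) + 6*z + 30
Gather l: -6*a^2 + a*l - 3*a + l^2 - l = -6*a^2 - 3*a + l^2 + l*(a - 1)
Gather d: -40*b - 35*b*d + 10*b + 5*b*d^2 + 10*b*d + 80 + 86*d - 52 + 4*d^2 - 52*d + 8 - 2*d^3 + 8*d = -30*b - 2*d^3 + d^2*(5*b + 4) + d*(42 - 25*b) + 36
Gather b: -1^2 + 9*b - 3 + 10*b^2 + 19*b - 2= 10*b^2 + 28*b - 6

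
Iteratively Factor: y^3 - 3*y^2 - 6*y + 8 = (y - 1)*(y^2 - 2*y - 8) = (y - 4)*(y - 1)*(y + 2)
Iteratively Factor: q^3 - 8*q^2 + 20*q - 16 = (q - 2)*(q^2 - 6*q + 8) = (q - 2)^2*(q - 4)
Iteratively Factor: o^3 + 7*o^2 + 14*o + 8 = (o + 2)*(o^2 + 5*o + 4) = (o + 1)*(o + 2)*(o + 4)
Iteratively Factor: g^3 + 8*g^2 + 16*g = (g + 4)*(g^2 + 4*g) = (g + 4)^2*(g)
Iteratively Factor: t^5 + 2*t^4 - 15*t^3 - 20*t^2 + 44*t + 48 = (t - 2)*(t^4 + 4*t^3 - 7*t^2 - 34*t - 24) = (t - 2)*(t + 4)*(t^3 - 7*t - 6) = (t - 2)*(t + 2)*(t + 4)*(t^2 - 2*t - 3) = (t - 2)*(t + 1)*(t + 2)*(t + 4)*(t - 3)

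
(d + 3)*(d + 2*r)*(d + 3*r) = d^3 + 5*d^2*r + 3*d^2 + 6*d*r^2 + 15*d*r + 18*r^2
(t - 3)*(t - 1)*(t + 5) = t^3 + t^2 - 17*t + 15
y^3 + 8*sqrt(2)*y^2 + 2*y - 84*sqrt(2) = (y - 2*sqrt(2))*(y + 3*sqrt(2))*(y + 7*sqrt(2))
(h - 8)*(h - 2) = h^2 - 10*h + 16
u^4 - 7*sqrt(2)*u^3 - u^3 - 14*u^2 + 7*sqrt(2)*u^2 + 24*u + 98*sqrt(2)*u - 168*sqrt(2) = (u - 3)*(u - 2)*(u + 4)*(u - 7*sqrt(2))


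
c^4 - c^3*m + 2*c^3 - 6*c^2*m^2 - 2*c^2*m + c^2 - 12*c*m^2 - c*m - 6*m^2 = (c + 1)^2*(c - 3*m)*(c + 2*m)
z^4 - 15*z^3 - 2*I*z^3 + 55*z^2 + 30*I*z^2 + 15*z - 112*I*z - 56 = (z - 8)*(z - 7)*(z - I)^2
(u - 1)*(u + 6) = u^2 + 5*u - 6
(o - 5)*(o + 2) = o^2 - 3*o - 10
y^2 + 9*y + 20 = (y + 4)*(y + 5)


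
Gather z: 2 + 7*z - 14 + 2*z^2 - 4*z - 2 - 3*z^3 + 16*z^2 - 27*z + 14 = -3*z^3 + 18*z^2 - 24*z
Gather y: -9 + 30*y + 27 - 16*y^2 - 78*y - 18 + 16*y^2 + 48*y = 0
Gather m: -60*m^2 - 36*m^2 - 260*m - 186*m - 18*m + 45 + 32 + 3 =-96*m^2 - 464*m + 80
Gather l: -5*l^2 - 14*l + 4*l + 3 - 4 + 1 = -5*l^2 - 10*l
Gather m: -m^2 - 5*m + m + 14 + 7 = -m^2 - 4*m + 21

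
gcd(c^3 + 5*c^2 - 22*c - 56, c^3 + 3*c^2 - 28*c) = c^2 + 3*c - 28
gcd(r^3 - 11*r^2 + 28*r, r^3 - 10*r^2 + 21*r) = r^2 - 7*r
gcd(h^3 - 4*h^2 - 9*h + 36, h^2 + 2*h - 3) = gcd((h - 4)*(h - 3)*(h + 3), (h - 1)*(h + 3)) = h + 3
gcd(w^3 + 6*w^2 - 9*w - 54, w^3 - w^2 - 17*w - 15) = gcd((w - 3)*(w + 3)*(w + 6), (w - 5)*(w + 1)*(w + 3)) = w + 3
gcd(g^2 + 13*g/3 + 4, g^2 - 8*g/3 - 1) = 1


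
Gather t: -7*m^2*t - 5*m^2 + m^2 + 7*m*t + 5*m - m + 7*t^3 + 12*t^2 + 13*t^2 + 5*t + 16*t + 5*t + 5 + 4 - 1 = -4*m^2 + 4*m + 7*t^3 + 25*t^2 + t*(-7*m^2 + 7*m + 26) + 8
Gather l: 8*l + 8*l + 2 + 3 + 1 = 16*l + 6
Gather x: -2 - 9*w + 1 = -9*w - 1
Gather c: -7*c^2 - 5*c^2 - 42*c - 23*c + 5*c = -12*c^2 - 60*c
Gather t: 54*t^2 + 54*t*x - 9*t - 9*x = 54*t^2 + t*(54*x - 9) - 9*x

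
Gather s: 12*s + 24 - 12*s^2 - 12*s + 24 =48 - 12*s^2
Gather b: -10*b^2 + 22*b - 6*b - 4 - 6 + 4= -10*b^2 + 16*b - 6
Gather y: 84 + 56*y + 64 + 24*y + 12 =80*y + 160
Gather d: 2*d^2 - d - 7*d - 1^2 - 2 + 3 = 2*d^2 - 8*d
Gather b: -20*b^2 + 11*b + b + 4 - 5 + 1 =-20*b^2 + 12*b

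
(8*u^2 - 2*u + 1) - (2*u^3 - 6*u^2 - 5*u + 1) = -2*u^3 + 14*u^2 + 3*u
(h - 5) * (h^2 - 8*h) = h^3 - 13*h^2 + 40*h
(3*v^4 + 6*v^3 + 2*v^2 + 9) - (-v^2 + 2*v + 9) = 3*v^4 + 6*v^3 + 3*v^2 - 2*v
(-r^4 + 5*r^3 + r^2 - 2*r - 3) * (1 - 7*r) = 7*r^5 - 36*r^4 - 2*r^3 + 15*r^2 + 19*r - 3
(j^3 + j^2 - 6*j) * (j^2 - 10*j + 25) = j^5 - 9*j^4 + 9*j^3 + 85*j^2 - 150*j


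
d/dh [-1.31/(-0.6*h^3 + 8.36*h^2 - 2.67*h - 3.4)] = (-2.358*h^2 + 21.9032*h - 3.4977)/(0.6*h^3 - 8.36*h^2 + 2.67*h + 3.4)^2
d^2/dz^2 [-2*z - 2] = 0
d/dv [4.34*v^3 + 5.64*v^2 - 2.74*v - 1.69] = 13.02*v^2 + 11.28*v - 2.74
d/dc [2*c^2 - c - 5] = 4*c - 1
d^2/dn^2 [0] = 0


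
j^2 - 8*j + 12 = (j - 6)*(j - 2)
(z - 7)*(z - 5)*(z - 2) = z^3 - 14*z^2 + 59*z - 70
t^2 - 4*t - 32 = (t - 8)*(t + 4)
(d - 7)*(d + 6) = d^2 - d - 42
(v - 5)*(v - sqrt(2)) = v^2 - 5*v - sqrt(2)*v + 5*sqrt(2)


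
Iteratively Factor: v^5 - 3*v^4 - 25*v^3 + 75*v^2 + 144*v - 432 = (v + 3)*(v^4 - 6*v^3 - 7*v^2 + 96*v - 144) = (v - 4)*(v + 3)*(v^3 - 2*v^2 - 15*v + 36) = (v - 4)*(v + 3)*(v + 4)*(v^2 - 6*v + 9) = (v - 4)*(v - 3)*(v + 3)*(v + 4)*(v - 3)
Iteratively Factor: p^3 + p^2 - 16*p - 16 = (p - 4)*(p^2 + 5*p + 4) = (p - 4)*(p + 4)*(p + 1)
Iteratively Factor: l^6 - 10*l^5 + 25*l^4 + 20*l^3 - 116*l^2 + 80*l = (l - 1)*(l^5 - 9*l^4 + 16*l^3 + 36*l^2 - 80*l) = (l - 1)*(l + 2)*(l^4 - 11*l^3 + 38*l^2 - 40*l) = (l - 2)*(l - 1)*(l + 2)*(l^3 - 9*l^2 + 20*l) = (l - 5)*(l - 2)*(l - 1)*(l + 2)*(l^2 - 4*l) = l*(l - 5)*(l - 2)*(l - 1)*(l + 2)*(l - 4)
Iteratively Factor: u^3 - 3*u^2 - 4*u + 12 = (u - 2)*(u^2 - u - 6) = (u - 2)*(u + 2)*(u - 3)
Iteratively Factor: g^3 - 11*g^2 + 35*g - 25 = (g - 1)*(g^2 - 10*g + 25) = (g - 5)*(g - 1)*(g - 5)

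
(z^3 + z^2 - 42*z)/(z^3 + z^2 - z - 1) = z*(z^2 + z - 42)/(z^3 + z^2 - z - 1)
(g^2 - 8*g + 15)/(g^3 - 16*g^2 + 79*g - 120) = 1/(g - 8)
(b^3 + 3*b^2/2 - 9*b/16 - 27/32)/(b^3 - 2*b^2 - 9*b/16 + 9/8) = (b + 3/2)/(b - 2)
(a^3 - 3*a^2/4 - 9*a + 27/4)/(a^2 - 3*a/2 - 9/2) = (4*a^2 + 9*a - 9)/(2*(2*a + 3))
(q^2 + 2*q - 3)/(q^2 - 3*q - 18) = (q - 1)/(q - 6)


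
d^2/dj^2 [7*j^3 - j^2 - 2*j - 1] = 42*j - 2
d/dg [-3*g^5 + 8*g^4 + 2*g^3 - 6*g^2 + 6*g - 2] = -15*g^4 + 32*g^3 + 6*g^2 - 12*g + 6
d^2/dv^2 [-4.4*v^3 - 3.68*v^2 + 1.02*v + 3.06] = -26.4*v - 7.36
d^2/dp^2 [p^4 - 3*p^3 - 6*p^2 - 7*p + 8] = 12*p^2 - 18*p - 12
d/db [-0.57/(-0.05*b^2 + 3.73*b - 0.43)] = (2.1261 - 0.057*b)/(0.05*b^2 - 3.73*b + 0.43)^2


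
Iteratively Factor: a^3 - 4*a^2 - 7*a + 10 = (a + 2)*(a^2 - 6*a + 5) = (a - 1)*(a + 2)*(a - 5)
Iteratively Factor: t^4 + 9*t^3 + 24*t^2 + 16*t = (t + 4)*(t^3 + 5*t^2 + 4*t) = t*(t + 4)*(t^2 + 5*t + 4) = t*(t + 1)*(t + 4)*(t + 4)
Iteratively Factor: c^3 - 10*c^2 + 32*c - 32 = (c - 4)*(c^2 - 6*c + 8) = (c - 4)^2*(c - 2)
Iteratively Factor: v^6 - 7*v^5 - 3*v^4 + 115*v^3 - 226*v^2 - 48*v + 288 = (v - 4)*(v^5 - 3*v^4 - 15*v^3 + 55*v^2 - 6*v - 72) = (v - 4)*(v - 3)*(v^4 - 15*v^2 + 10*v + 24) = (v - 4)*(v - 3)^2*(v^3 + 3*v^2 - 6*v - 8) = (v - 4)*(v - 3)^2*(v - 2)*(v^2 + 5*v + 4) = (v - 4)*(v - 3)^2*(v - 2)*(v + 1)*(v + 4)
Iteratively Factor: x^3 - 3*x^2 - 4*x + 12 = (x - 3)*(x^2 - 4) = (x - 3)*(x - 2)*(x + 2)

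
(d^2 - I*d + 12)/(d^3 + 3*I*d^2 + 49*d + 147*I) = (d - 4*I)/(d^2 + 49)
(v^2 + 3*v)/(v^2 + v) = (v + 3)/(v + 1)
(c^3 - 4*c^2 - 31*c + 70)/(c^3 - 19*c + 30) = (c - 7)/(c - 3)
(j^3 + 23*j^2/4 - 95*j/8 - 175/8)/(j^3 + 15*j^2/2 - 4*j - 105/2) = (j + 5/4)/(j + 3)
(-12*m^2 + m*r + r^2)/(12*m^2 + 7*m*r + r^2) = (-3*m + r)/(3*m + r)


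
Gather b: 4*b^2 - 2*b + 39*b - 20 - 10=4*b^2 + 37*b - 30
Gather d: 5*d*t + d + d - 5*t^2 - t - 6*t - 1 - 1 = d*(5*t + 2) - 5*t^2 - 7*t - 2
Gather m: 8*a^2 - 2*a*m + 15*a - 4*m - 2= 8*a^2 + 15*a + m*(-2*a - 4) - 2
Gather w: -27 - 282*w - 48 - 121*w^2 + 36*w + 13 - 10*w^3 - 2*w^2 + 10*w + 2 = -10*w^3 - 123*w^2 - 236*w - 60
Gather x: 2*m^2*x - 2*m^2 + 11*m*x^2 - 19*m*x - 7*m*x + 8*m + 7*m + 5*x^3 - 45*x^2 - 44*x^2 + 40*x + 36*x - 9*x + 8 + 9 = -2*m^2 + 15*m + 5*x^3 + x^2*(11*m - 89) + x*(2*m^2 - 26*m + 67) + 17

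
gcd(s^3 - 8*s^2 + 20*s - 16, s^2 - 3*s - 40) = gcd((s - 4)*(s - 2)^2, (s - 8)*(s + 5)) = 1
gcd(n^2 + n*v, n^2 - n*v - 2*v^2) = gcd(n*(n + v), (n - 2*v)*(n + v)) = n + v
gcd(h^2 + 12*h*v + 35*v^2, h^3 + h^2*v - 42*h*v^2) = h + 7*v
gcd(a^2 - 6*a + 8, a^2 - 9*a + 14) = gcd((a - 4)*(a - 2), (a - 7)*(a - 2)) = a - 2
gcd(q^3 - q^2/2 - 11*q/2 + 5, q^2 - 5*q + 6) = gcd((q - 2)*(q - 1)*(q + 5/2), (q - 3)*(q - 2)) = q - 2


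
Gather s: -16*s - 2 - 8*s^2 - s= -8*s^2 - 17*s - 2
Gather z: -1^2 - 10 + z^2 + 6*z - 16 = z^2 + 6*z - 27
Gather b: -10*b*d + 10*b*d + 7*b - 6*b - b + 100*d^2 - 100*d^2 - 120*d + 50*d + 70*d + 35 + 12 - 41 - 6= 0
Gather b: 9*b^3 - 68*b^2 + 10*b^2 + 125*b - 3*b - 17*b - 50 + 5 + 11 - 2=9*b^3 - 58*b^2 + 105*b - 36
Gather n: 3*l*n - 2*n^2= 3*l*n - 2*n^2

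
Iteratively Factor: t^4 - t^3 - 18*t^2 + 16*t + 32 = (t + 1)*(t^3 - 2*t^2 - 16*t + 32) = (t - 2)*(t + 1)*(t^2 - 16) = (t - 4)*(t - 2)*(t + 1)*(t + 4)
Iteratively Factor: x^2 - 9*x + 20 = (x - 5)*(x - 4)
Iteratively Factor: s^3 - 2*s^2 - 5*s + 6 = (s - 3)*(s^2 + s - 2) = (s - 3)*(s + 2)*(s - 1)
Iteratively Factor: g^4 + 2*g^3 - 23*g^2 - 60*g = (g)*(g^3 + 2*g^2 - 23*g - 60) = g*(g + 4)*(g^2 - 2*g - 15) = g*(g - 5)*(g + 4)*(g + 3)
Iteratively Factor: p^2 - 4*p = (p)*(p - 4)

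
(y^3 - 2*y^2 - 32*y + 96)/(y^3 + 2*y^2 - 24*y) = (y - 4)/y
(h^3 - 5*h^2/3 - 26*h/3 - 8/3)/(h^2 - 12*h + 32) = (3*h^2 + 7*h + 2)/(3*(h - 8))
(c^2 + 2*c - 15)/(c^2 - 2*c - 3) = (c + 5)/(c + 1)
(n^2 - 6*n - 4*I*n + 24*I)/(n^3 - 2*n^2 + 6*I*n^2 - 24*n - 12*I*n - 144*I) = (n - 4*I)/(n^2 + n*(4 + 6*I) + 24*I)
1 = 1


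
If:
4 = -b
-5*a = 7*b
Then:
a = 28/5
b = -4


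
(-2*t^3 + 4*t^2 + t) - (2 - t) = -2*t^3 + 4*t^2 + 2*t - 2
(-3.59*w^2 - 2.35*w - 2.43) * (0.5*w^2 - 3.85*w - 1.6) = -1.795*w^4 + 12.6465*w^3 + 13.5765*w^2 + 13.1155*w + 3.888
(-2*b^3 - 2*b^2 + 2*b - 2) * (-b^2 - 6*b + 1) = 2*b^5 + 14*b^4 + 8*b^3 - 12*b^2 + 14*b - 2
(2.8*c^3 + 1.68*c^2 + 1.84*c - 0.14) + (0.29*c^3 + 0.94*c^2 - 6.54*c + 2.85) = 3.09*c^3 + 2.62*c^2 - 4.7*c + 2.71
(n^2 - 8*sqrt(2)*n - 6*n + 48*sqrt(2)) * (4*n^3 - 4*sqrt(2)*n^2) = 4*n^5 - 36*sqrt(2)*n^4 - 24*n^4 + 64*n^3 + 216*sqrt(2)*n^3 - 384*n^2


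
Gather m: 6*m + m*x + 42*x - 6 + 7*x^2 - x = m*(x + 6) + 7*x^2 + 41*x - 6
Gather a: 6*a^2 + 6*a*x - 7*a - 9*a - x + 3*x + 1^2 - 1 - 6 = 6*a^2 + a*(6*x - 16) + 2*x - 6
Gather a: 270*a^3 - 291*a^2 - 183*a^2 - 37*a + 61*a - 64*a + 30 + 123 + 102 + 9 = 270*a^3 - 474*a^2 - 40*a + 264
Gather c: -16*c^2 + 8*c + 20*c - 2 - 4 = -16*c^2 + 28*c - 6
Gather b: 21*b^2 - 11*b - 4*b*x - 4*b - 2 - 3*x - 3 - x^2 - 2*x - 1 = 21*b^2 + b*(-4*x - 15) - x^2 - 5*x - 6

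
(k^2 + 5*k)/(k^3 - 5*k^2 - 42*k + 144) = k*(k + 5)/(k^3 - 5*k^2 - 42*k + 144)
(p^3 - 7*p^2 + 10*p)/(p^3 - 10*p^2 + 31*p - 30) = p/(p - 3)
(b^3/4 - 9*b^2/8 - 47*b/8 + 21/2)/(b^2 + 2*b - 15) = (2*b^3 - 9*b^2 - 47*b + 84)/(8*(b^2 + 2*b - 15))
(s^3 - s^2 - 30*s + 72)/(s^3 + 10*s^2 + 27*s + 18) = (s^2 - 7*s + 12)/(s^2 + 4*s + 3)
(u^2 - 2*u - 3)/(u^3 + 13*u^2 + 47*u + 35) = (u - 3)/(u^2 + 12*u + 35)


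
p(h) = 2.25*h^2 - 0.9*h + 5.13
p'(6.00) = 26.10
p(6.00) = 80.73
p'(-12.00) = -54.90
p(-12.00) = 339.93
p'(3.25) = 13.72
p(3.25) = 25.97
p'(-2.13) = -10.48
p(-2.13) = 17.26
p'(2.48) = 10.26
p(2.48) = 16.74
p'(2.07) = 8.42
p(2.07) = 12.91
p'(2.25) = 9.22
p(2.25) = 14.50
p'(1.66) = 6.57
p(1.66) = 9.84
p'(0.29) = 0.40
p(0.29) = 5.06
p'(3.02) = 12.69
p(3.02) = 22.93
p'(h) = 4.5*h - 0.9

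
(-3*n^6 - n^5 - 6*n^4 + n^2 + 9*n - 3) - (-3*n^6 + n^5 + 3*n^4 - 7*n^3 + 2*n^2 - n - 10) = -2*n^5 - 9*n^4 + 7*n^3 - n^2 + 10*n + 7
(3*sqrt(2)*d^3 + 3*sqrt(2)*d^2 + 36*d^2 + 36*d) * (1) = 3*sqrt(2)*d^3 + 3*sqrt(2)*d^2 + 36*d^2 + 36*d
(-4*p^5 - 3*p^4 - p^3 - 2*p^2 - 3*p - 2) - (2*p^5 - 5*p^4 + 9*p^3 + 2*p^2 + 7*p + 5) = -6*p^5 + 2*p^4 - 10*p^3 - 4*p^2 - 10*p - 7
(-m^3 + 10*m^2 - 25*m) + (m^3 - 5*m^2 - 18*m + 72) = 5*m^2 - 43*m + 72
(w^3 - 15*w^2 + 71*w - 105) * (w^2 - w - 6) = w^5 - 16*w^4 + 80*w^3 - 86*w^2 - 321*w + 630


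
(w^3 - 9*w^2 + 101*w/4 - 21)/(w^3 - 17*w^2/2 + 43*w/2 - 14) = (w - 3/2)/(w - 1)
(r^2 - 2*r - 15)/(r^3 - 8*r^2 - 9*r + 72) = (r - 5)/(r^2 - 11*r + 24)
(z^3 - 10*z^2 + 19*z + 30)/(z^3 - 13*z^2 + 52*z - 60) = (z + 1)/(z - 2)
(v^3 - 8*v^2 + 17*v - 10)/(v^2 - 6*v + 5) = v - 2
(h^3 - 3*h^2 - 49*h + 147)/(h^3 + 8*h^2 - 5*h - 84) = (h - 7)/(h + 4)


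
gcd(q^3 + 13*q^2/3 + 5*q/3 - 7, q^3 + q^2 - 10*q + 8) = q - 1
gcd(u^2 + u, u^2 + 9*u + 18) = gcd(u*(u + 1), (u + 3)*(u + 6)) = 1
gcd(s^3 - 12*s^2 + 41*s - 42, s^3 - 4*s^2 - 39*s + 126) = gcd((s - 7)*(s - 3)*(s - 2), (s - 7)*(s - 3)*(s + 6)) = s^2 - 10*s + 21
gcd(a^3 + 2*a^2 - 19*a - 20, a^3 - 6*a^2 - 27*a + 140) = a^2 + a - 20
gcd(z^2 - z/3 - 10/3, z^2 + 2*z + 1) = 1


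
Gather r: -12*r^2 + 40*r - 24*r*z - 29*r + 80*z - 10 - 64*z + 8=-12*r^2 + r*(11 - 24*z) + 16*z - 2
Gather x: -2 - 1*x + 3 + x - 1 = 0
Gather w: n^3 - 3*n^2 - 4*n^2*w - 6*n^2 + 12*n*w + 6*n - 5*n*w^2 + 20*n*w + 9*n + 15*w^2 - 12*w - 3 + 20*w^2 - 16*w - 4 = n^3 - 9*n^2 + 15*n + w^2*(35 - 5*n) + w*(-4*n^2 + 32*n - 28) - 7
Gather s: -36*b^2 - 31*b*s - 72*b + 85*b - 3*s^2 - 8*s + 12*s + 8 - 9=-36*b^2 + 13*b - 3*s^2 + s*(4 - 31*b) - 1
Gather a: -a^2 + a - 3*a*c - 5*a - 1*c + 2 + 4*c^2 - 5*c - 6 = -a^2 + a*(-3*c - 4) + 4*c^2 - 6*c - 4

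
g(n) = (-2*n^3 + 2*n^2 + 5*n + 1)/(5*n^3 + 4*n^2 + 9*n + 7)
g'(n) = (-15*n^2 - 8*n - 9)*(-2*n^3 + 2*n^2 + 5*n + 1)/(5*n^3 + 4*n^2 + 9*n + 7)^2 + (-6*n^2 + 4*n + 5)/(5*n^3 + 4*n^2 + 9*n + 7) = (-18*n^4 - 86*n^3 - 59*n^2 + 20*n + 26)/(25*n^6 + 40*n^5 + 106*n^4 + 142*n^3 + 137*n^2 + 126*n + 49)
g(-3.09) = -0.49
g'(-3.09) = 0.02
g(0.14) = 0.21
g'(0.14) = 0.39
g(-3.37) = -0.49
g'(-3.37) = 0.01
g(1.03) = 0.23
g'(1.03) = -0.19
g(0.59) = 0.29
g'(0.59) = -0.01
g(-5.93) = -0.48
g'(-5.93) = -0.01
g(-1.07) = -0.09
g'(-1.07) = 1.08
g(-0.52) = -0.29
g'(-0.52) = 1.43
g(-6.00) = -0.48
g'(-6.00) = -0.00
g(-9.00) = -0.46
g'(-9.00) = -0.00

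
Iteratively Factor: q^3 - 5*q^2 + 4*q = (q)*(q^2 - 5*q + 4) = q*(q - 1)*(q - 4)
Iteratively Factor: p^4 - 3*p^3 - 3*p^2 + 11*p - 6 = (p + 2)*(p^3 - 5*p^2 + 7*p - 3) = (p - 3)*(p + 2)*(p^2 - 2*p + 1) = (p - 3)*(p - 1)*(p + 2)*(p - 1)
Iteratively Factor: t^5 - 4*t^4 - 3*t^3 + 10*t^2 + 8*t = (t - 4)*(t^4 - 3*t^2 - 2*t) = (t - 4)*(t + 1)*(t^3 - t^2 - 2*t) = (t - 4)*(t - 2)*(t + 1)*(t^2 + t) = (t - 4)*(t - 2)*(t + 1)^2*(t)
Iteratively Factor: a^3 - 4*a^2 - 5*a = (a - 5)*(a^2 + a) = (a - 5)*(a + 1)*(a)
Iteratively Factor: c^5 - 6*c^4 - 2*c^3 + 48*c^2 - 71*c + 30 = (c + 3)*(c^4 - 9*c^3 + 25*c^2 - 27*c + 10) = (c - 5)*(c + 3)*(c^3 - 4*c^2 + 5*c - 2) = (c - 5)*(c - 2)*(c + 3)*(c^2 - 2*c + 1) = (c - 5)*(c - 2)*(c - 1)*(c + 3)*(c - 1)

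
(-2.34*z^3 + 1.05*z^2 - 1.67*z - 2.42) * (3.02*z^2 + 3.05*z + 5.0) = -7.0668*z^5 - 3.966*z^4 - 13.5409*z^3 - 7.1519*z^2 - 15.731*z - 12.1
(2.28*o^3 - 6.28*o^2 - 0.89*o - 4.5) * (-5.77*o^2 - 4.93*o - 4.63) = -13.1556*o^5 + 24.9952*o^4 + 25.5393*o^3 + 59.4291*o^2 + 26.3057*o + 20.835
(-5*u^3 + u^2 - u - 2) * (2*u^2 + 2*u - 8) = -10*u^5 - 8*u^4 + 40*u^3 - 14*u^2 + 4*u + 16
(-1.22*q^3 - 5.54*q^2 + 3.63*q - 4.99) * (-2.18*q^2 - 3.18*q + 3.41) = 2.6596*q^5 + 15.9568*q^4 + 5.5436*q^3 - 19.5566*q^2 + 28.2465*q - 17.0159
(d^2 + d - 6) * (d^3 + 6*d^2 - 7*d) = d^5 + 7*d^4 - 7*d^3 - 43*d^2 + 42*d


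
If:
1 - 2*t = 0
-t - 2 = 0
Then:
No Solution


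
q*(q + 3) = q^2 + 3*q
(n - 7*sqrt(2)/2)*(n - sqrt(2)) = n^2 - 9*sqrt(2)*n/2 + 7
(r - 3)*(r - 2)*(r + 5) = r^3 - 19*r + 30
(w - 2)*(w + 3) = w^2 + w - 6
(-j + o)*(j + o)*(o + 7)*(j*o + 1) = -j^3*o^2 - 7*j^3*o - j^2*o - 7*j^2 + j*o^4 + 7*j*o^3 + o^3 + 7*o^2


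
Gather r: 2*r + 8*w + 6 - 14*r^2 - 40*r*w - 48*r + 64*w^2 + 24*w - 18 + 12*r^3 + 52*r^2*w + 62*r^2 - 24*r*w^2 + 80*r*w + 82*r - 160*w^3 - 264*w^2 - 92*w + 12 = 12*r^3 + r^2*(52*w + 48) + r*(-24*w^2 + 40*w + 36) - 160*w^3 - 200*w^2 - 60*w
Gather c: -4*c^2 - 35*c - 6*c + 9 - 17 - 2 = -4*c^2 - 41*c - 10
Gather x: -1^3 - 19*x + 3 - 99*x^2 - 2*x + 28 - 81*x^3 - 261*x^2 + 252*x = -81*x^3 - 360*x^2 + 231*x + 30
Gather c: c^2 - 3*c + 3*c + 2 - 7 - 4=c^2 - 9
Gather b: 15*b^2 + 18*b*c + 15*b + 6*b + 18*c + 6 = 15*b^2 + b*(18*c + 21) + 18*c + 6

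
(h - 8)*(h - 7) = h^2 - 15*h + 56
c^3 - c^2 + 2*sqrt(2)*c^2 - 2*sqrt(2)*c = c*(c - 1)*(c + 2*sqrt(2))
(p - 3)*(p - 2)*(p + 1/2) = p^3 - 9*p^2/2 + 7*p/2 + 3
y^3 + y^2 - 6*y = y*(y - 2)*(y + 3)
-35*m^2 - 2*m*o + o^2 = (-7*m + o)*(5*m + o)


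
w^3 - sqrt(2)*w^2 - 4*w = w*(w - 2*sqrt(2))*(w + sqrt(2))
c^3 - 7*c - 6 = (c - 3)*(c + 1)*(c + 2)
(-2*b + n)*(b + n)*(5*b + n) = -10*b^3 - 7*b^2*n + 4*b*n^2 + n^3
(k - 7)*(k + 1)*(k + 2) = k^3 - 4*k^2 - 19*k - 14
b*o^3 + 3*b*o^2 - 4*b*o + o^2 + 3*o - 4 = (o - 1)*(o + 4)*(b*o + 1)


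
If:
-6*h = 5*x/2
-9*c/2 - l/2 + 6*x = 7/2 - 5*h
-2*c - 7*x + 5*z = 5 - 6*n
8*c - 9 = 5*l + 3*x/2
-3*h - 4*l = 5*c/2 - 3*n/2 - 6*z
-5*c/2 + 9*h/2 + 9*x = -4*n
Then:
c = -1039566/675799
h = 384490/675799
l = -2602911/675799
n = 993966/675799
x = -922776/675799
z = -2224673/675799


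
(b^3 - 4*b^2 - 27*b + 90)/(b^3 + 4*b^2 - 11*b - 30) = (b - 6)/(b + 2)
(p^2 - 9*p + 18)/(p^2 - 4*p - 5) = (-p^2 + 9*p - 18)/(-p^2 + 4*p + 5)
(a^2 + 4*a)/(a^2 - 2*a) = (a + 4)/(a - 2)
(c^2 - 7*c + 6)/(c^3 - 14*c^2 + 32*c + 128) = (c^2 - 7*c + 6)/(c^3 - 14*c^2 + 32*c + 128)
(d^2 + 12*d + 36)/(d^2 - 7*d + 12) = (d^2 + 12*d + 36)/(d^2 - 7*d + 12)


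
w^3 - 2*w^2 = w^2*(w - 2)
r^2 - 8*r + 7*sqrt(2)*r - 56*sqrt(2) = (r - 8)*(r + 7*sqrt(2))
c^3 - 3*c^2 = c^2*(c - 3)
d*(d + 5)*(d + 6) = d^3 + 11*d^2 + 30*d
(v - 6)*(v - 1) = v^2 - 7*v + 6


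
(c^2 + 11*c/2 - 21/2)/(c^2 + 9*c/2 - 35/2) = (2*c - 3)/(2*c - 5)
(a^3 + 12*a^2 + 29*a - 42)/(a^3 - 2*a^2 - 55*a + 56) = (a + 6)/(a - 8)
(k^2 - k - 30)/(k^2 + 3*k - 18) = (k^2 - k - 30)/(k^2 + 3*k - 18)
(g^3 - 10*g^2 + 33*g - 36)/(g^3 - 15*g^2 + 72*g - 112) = (g^2 - 6*g + 9)/(g^2 - 11*g + 28)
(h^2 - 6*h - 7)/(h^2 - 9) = (h^2 - 6*h - 7)/(h^2 - 9)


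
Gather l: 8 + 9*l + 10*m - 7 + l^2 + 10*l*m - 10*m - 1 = l^2 + l*(10*m + 9)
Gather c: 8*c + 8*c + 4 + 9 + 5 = 16*c + 18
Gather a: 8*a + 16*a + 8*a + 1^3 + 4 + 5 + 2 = 32*a + 12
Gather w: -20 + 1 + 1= -18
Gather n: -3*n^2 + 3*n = -3*n^2 + 3*n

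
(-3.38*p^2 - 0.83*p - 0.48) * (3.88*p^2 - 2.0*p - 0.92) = -13.1144*p^4 + 3.5396*p^3 + 2.9072*p^2 + 1.7236*p + 0.4416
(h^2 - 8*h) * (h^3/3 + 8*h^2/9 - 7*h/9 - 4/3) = h^5/3 - 16*h^4/9 - 71*h^3/9 + 44*h^2/9 + 32*h/3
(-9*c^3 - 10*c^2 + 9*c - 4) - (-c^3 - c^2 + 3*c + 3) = -8*c^3 - 9*c^2 + 6*c - 7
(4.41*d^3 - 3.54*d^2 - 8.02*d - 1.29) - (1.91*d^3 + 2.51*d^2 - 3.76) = 2.5*d^3 - 6.05*d^2 - 8.02*d + 2.47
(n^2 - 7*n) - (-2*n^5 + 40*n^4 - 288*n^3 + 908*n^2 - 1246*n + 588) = 2*n^5 - 40*n^4 + 288*n^3 - 907*n^2 + 1239*n - 588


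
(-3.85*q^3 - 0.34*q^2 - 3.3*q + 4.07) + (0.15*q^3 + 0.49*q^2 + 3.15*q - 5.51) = -3.7*q^3 + 0.15*q^2 - 0.15*q - 1.44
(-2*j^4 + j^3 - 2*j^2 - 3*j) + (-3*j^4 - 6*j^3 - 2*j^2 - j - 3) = -5*j^4 - 5*j^3 - 4*j^2 - 4*j - 3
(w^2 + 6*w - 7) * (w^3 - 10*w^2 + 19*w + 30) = w^5 - 4*w^4 - 48*w^3 + 214*w^2 + 47*w - 210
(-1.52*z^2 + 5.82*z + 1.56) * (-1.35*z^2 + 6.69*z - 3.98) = 2.052*z^4 - 18.0258*z^3 + 42.8794*z^2 - 12.7272*z - 6.2088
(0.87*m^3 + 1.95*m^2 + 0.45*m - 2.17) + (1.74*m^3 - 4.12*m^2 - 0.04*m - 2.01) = 2.61*m^3 - 2.17*m^2 + 0.41*m - 4.18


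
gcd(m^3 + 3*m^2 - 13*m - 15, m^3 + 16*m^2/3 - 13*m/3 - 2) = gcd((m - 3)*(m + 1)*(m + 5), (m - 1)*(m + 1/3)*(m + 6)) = 1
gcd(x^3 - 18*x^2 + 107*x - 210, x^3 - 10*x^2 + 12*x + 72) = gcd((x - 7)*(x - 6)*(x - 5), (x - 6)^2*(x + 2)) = x - 6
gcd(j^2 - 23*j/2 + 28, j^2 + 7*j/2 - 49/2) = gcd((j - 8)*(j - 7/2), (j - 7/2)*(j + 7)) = j - 7/2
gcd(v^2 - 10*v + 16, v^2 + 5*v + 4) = 1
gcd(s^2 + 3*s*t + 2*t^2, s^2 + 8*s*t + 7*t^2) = s + t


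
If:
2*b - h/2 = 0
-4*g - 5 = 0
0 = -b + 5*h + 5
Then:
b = -5/19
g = -5/4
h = -20/19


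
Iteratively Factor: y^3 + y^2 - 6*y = (y + 3)*(y^2 - 2*y) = y*(y + 3)*(y - 2)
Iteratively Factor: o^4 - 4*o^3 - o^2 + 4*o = (o)*(o^3 - 4*o^2 - o + 4) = o*(o - 1)*(o^2 - 3*o - 4) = o*(o - 1)*(o + 1)*(o - 4)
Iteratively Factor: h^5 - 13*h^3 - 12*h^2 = (h)*(h^4 - 13*h^2 - 12*h) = h*(h + 1)*(h^3 - h^2 - 12*h) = h*(h + 1)*(h + 3)*(h^2 - 4*h) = h^2*(h + 1)*(h + 3)*(h - 4)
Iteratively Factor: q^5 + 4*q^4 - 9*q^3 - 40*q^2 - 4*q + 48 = (q - 3)*(q^4 + 7*q^3 + 12*q^2 - 4*q - 16) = (q - 3)*(q + 2)*(q^3 + 5*q^2 + 2*q - 8) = (q - 3)*(q + 2)^2*(q^2 + 3*q - 4) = (q - 3)*(q - 1)*(q + 2)^2*(q + 4)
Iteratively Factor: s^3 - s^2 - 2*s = (s + 1)*(s^2 - 2*s) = s*(s + 1)*(s - 2)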